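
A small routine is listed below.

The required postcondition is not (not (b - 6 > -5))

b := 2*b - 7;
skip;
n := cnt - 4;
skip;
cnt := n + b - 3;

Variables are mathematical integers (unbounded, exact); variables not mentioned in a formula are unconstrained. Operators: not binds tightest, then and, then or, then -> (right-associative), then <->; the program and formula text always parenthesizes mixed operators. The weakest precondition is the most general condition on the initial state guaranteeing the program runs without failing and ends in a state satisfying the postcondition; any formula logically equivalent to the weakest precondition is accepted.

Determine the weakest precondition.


Working backward. After the program, the postcondition not (not (b - 6 > -5)) must hold; in canonical form it is b > 1.
Before cnt := n + b - 3: b > 1
Before skip: b > 1
Before n := cnt - 4: b > 1
Before skip: b > 1
Before b := 2*b - 7: 2*b > 8
Answer: WP = 2*b > 8


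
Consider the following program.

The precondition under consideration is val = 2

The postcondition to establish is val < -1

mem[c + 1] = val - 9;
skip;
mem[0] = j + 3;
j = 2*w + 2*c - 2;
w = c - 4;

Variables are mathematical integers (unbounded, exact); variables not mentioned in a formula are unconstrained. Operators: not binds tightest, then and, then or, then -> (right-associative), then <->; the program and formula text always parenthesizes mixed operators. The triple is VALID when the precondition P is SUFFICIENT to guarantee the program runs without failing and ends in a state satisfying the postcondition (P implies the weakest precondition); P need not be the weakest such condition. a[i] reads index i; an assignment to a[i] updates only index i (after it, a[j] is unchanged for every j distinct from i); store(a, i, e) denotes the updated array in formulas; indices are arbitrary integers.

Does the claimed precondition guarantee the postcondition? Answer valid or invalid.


Working backward. After the program, val < -1 must hold.
Before w := c - 4: val < -1
Before j := 2*w + 2*c - 2: val < -1
Before mem[0] := j + 3: val < -1
Before skip: val < -1
Before mem[c + 1] := val - 9: val < -1
The weakest precondition is val < -1.
Check whether val = 2 implies it.
Countermodel: at the initial state val = 2, the precondition holds but the weakest precondition fails.
Answer: invalid


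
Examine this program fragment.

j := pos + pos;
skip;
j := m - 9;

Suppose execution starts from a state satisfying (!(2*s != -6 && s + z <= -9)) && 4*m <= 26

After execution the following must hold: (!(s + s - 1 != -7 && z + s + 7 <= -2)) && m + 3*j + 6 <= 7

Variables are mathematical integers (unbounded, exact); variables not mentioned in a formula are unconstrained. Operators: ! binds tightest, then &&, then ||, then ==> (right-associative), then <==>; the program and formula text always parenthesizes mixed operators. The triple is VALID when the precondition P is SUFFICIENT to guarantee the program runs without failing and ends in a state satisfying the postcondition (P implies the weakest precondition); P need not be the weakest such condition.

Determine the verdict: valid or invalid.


Working backward. After the program, the postcondition (!(s + s - 1 != -7 && z + s + 7 <= -2)) && m + 3*j + 6 <= 7 must hold; in canonical form it is (!(2*s != -6 && s + z <= -9)) && 3*j + m <= 1.
Before j := m - 9: (!(2*s != -6 && s + z <= -9)) && 4*m <= 28
Before skip: (!(2*s != -6 && s + z <= -9)) && 4*m <= 28
Before j := pos + pos: (!(2*s != -6 && s + z <= -9)) && 4*m <= 28
The weakest precondition is (!(2*s != -6 && s + z <= -9)) && 4*m <= 28.
Check whether (!(2*s != -6 && s + z <= -9)) && 4*m <= 26 implies it.
Every state satisfying the precondition satisfies the weakest precondition: the implication holds.
Answer: valid


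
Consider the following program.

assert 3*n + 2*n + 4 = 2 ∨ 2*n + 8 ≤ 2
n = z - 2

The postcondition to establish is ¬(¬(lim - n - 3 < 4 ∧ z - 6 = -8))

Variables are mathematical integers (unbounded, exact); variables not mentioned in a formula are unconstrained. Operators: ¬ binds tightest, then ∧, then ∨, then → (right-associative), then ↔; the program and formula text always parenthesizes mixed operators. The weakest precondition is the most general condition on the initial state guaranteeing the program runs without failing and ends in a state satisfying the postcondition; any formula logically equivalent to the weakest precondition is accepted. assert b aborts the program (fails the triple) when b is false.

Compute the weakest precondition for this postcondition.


Working backward. After the program, the postcondition ¬(¬(lim - n - 3 < 4 ∧ z - 6 = -8)) must hold; in canonical form it is lim < n + 7 ∧ z = -2.
Before n := z - 2: lim < z + 5 ∧ z = -2
Before assert 3*n + 2*n + 4 = 2 ∨ 2*n + 8 ≤ 2: (5*n = -2 ∨ 2*n ≤ -6) ∧ lim < z + 5 ∧ z = -2
Answer: WP = (5*n = -2 ∨ 2*n ≤ -6) ∧ lim < z + 5 ∧ z = -2


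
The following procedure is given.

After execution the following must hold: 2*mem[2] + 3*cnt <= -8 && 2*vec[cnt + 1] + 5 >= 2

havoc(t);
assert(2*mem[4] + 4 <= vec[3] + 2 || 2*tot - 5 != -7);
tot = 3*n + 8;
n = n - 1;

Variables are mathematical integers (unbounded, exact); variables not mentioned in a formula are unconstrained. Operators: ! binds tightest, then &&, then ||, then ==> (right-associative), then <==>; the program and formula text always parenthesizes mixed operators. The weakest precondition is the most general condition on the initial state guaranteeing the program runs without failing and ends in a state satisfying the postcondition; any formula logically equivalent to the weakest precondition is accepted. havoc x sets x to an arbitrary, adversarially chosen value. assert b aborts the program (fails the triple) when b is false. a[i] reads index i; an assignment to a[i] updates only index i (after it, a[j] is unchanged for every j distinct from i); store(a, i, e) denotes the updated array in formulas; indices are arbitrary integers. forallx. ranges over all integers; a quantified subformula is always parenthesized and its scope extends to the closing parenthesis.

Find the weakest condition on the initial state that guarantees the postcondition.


Working backward. After the program, the postcondition 2*mem[2] + 3*cnt <= -8 && 2*vec[cnt + 1] + 5 >= 2 must hold; in canonical form it is 2*mem[2] + 3*cnt <= -8 && 2*vec[cnt + 1] >= -3.
Before n := n - 1: 2*mem[2] + 3*cnt <= -8 && 2*vec[cnt + 1] >= -3
Before tot := 3*n + 8: 2*mem[2] + 3*cnt <= -8 && 2*vec[cnt + 1] >= -3
Before assert 2*mem[4] + 4 <= vec[3] + 2 || 2*tot - 5 != -7: (2*mem[4] <= vec[3] - 2 || 2*tot != -2) && 2*mem[2] + 3*cnt <= -8 && 2*vec[cnt + 1] >= -3
Before havoc t: (2*mem[4] <= vec[3] - 2 || 2*tot != -2) && 2*mem[2] + 3*cnt <= -8 && 2*vec[cnt + 1] >= -3
Answer: WP = (2*mem[4] <= vec[3] - 2 || 2*tot != -2) && 2*mem[2] + 3*cnt <= -8 && 2*vec[cnt + 1] >= -3


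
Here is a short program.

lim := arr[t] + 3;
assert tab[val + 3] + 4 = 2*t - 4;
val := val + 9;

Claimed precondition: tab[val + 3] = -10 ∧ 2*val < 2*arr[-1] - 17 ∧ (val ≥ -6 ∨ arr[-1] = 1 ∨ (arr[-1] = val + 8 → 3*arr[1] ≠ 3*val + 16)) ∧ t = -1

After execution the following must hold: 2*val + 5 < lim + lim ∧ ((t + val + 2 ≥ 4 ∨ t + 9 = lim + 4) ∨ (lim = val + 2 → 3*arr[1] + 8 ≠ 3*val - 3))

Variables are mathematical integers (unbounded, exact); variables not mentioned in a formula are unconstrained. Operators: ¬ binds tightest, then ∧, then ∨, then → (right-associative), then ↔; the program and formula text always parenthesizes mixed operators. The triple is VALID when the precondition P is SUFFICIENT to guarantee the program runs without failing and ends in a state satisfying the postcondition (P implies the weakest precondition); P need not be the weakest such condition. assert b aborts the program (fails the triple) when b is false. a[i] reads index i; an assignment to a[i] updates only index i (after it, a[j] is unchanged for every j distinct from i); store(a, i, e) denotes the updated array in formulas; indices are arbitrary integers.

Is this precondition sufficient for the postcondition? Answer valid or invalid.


Working backward. After the program, the postcondition 2*val + 5 < lim + lim ∧ ((t + val + 2 ≥ 4 ∨ t + 9 = lim + 4) ∨ (lim = val + 2 → 3*arr[1] + 8 ≠ 3*val - 3)) must hold; in canonical form it is 2*val < 2*lim - 5 ∧ (t + val ≥ 2 ∨ t = lim - 5 ∨ (lim = val + 2 → 3*arr[1] ≠ 3*val - 11)).
Before val := val + 9: 2*val < 2*lim - 23 ∧ (t + val ≥ -7 ∨ t = lim - 5 ∨ (lim = val + 11 → 3*arr[1] ≠ 3*val + 16))
Before assert tab[val + 3] + 4 = 2*t - 4: tab[val + 3] = 2*t - 8 ∧ 2*val < 2*lim - 23 ∧ (t + val ≥ -7 ∨ t = lim - 5 ∨ (lim = val + 11 → 3*arr[1] ≠ 3*val + 16))
Before lim := arr[t] + 3: tab[val + 3] = 2*t - 8 ∧ 2*val < 2*arr[t] - 17 ∧ (t + val ≥ -7 ∨ t = arr[t] - 2 ∨ (arr[t] = val + 8 → 3*arr[1] ≠ 3*val + 16))
The weakest precondition is tab[val + 3] = 2*t - 8 ∧ 2*val < 2*arr[t] - 17 ∧ (t + val ≥ -7 ∨ t = arr[t] - 2 ∨ (arr[t] = val + 8 → 3*arr[1] ≠ 3*val + 16)).
Check whether tab[val + 3] = -10 ∧ 2*val < 2*arr[-1] - 17 ∧ (val ≥ -6 ∨ arr[-1] = 1 ∨ (arr[-1] = val + 8 → 3*arr[1] ≠ 3*val + 16)) ∧ t = -1 implies it.
Every state satisfying the precondition satisfies the weakest precondition: the implication holds.
Answer: valid


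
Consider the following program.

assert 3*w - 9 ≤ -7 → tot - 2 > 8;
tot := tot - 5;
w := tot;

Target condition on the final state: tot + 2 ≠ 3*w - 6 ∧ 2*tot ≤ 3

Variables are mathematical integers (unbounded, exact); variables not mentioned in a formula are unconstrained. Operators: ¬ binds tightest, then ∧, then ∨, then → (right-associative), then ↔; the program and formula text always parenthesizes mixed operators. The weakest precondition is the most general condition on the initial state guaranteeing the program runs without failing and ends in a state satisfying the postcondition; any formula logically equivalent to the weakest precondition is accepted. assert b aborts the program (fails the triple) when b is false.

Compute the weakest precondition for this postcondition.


Working backward. After the program, the postcondition tot + 2 ≠ 3*w - 6 ∧ 2*tot ≤ 3 must hold; in canonical form it is tot ≠ 3*w - 8 ∧ 2*tot ≤ 3.
Before w := tot: 2*tot ≠ 8 ∧ 2*tot ≤ 3
Before tot := tot - 5: 2*tot ≠ 18 ∧ 2*tot ≤ 13
Before assert 3*w - 9 ≤ -7 → tot - 2 > 8: (3*w ≤ 2 → tot > 10) ∧ 2*tot ≠ 18 ∧ 2*tot ≤ 13
Answer: WP = (3*w ≤ 2 → tot > 10) ∧ 2*tot ≠ 18 ∧ 2*tot ≤ 13


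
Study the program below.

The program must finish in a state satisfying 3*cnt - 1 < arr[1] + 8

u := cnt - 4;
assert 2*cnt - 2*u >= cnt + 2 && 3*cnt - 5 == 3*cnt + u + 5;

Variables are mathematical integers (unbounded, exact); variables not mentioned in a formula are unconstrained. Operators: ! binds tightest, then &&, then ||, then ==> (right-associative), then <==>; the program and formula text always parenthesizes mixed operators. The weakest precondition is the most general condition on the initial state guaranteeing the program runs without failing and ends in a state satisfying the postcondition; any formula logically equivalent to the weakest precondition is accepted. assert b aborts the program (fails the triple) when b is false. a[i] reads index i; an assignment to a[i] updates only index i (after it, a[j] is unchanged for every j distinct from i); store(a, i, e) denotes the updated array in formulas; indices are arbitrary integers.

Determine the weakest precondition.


Working backward. After the program, the postcondition 3*cnt - 1 < arr[1] + 8 must hold; in canonical form it is 3*cnt < arr[1] + 9.
Before assert 2*cnt - 2*u >= cnt + 2 && 3*cnt - 5 == 3*cnt + u + 5: cnt >= 2*u + 2 && u == -10 && 3*cnt < arr[1] + 9
Before u := cnt - 4: cnt <= 6 && cnt == -6 && 3*cnt < arr[1] + 9
Answer: WP = cnt <= 6 && cnt == -6 && 3*cnt < arr[1] + 9


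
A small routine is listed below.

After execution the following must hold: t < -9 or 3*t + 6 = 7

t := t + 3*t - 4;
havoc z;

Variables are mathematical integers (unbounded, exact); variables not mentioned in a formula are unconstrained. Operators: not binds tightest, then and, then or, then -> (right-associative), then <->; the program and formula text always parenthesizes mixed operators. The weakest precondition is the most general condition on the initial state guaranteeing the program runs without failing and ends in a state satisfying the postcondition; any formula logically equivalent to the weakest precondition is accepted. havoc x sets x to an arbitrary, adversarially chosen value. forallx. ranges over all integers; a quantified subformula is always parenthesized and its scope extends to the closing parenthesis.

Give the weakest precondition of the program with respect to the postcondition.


Working backward. After the program, the postcondition t < -9 or 3*t + 6 = 7 must hold; in canonical form it is t < -9 or 3*t = 1.
Before havoc z: t < -9 or 3*t = 1
Before t := t + 3*t - 4: 4*t < -5 or 12*t = 13
Answer: WP = 4*t < -5 or 12*t = 13


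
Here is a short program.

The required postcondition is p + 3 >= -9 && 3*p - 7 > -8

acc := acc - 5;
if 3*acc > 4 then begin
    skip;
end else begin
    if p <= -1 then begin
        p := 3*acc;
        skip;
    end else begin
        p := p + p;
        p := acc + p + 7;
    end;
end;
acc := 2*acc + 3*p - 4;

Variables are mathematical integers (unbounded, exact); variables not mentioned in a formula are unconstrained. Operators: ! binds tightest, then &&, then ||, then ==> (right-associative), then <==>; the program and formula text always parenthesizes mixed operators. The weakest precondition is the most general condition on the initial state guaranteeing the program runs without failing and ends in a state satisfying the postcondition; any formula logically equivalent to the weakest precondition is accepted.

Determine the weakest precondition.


Working backward. After the program, the postcondition p + 3 >= -9 && 3*p - 7 > -8 must hold; in canonical form it is p >= -12 && 3*p > -1.
Before acc := 2*acc + 3*p - 4: p >= -12 && 3*p > -1
Then branch requires p >= -12 && 3*p > -1; else branch requires (p <= -1 ==> (3*acc >= -12 && 9*acc > -1)) && ((!(p <= -1)) ==> (acc + 2*p >= -19 && 3*acc + 6*p > -22)).
Before the if: (3*acc > 4 ==> (p >= -12 && 3*p > -1)) && ((!(3*acc > 4)) ==> ((p <= -1 ==> (3*acc >= -12 && 9*acc > -1)) && ((!(p <= -1)) ==> (acc + 2*p >= -19 && 3*acc + 6*p > -22))))
Before acc := acc - 5: (3*acc > 19 ==> (p >= -12 && 3*p > -1)) && ((!(3*acc > 19)) ==> ((p <= -1 ==> (3*acc >= 3 && 9*acc > 44)) && ((!(p <= -1)) ==> (acc + 2*p >= -14 && 3*acc + 6*p > -7))))
Answer: WP = (3*acc > 19 ==> (p >= -12 && 3*p > -1)) && ((!(3*acc > 19)) ==> ((p <= -1 ==> (3*acc >= 3 && 9*acc > 44)) && ((!(p <= -1)) ==> (acc + 2*p >= -14 && 3*acc + 6*p > -7))))


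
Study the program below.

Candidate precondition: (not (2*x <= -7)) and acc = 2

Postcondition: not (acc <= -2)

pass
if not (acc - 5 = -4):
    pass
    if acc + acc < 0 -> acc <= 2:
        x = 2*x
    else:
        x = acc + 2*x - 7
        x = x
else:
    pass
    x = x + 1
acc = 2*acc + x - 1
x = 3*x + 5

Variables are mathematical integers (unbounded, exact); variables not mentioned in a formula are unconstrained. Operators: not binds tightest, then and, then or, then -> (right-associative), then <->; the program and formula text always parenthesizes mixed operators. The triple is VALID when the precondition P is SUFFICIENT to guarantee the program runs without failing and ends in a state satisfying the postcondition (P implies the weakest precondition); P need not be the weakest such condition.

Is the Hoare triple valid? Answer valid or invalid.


Working backward. After the program, not (acc <= -2) must hold.
Before x := 3*x + 5: not (acc <= -2)
Before acc := 2*acc + x - 1: not (2*acc + x <= -1)
Then branch requires ((2*acc < 0 -> acc <= 2) -> (not (2*acc + 2*x <= -1))) and ((not (2*acc < 0 -> acc <= 2)) -> (not (3*acc + 2*x <= 6))); else branch requires not (2*acc + x <= -2).
Before the if: ((not (acc = 1)) -> (((2*acc < 0 -> acc <= 2) -> (not (2*acc + 2*x <= -1))) and ((not (2*acc < 0 -> acc <= 2)) -> (not (3*acc + 2*x <= 6))))) and (acc = 1 -> (not (2*acc + x <= -2)))
Before skip: ((not (acc = 1)) -> (((2*acc < 0 -> acc <= 2) -> (not (2*acc + 2*x <= -1))) and ((not (2*acc < 0 -> acc <= 2)) -> (not (3*acc + 2*x <= 6))))) and (acc = 1 -> (not (2*acc + x <= -2)))
The weakest precondition is ((not (acc = 1)) -> (((2*acc < 0 -> acc <= 2) -> (not (2*acc + 2*x <= -1))) and ((not (2*acc < 0 -> acc <= 2)) -> (not (3*acc + 2*x <= 6))))) and (acc = 1 -> (not (2*acc + x <= -2))).
Check whether (not (2*x <= -7)) and acc = 2 implies it.
Countermodel: at the initial state acc = 2, x = -3, the precondition holds but the weakest precondition fails.
Answer: invalid


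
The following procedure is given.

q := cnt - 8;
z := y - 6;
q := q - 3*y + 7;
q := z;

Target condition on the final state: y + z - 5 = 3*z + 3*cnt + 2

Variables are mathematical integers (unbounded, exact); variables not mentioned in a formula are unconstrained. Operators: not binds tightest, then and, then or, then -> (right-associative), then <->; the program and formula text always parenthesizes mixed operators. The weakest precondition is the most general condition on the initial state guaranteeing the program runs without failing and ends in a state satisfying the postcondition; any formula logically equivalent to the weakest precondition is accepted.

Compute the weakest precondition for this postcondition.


Working backward. After the program, the postcondition y + z - 5 = 3*z + 3*cnt + 2 must hold; in canonical form it is y = 3*cnt + 2*z + 7.
Before q := z: y = 3*cnt + 2*z + 7
Before q := q - 3*y + 7: y = 3*cnt + 2*z + 7
Before z := y - 6: 3*cnt + y = 5
Before q := cnt - 8: 3*cnt + y = 5
Answer: WP = 3*cnt + y = 5


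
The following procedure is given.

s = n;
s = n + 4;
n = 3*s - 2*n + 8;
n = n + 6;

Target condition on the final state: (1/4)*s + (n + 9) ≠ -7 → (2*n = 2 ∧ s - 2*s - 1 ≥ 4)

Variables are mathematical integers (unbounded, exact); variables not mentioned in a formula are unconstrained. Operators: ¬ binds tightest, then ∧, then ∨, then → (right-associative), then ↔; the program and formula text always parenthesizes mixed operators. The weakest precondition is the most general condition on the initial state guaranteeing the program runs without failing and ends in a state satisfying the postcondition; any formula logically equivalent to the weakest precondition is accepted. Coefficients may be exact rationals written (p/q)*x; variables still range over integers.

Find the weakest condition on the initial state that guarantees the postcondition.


Working backward. After the program, the postcondition (1/4)*s + (n + 9) ≠ -7 → (2*n = 2 ∧ s - 2*s - 1 ≥ 4) must hold; in canonical form it is n + (1/4)*s ≠ -16 → (2*n = 2 ∧ s ≤ -5).
Before n := n + 6: n + (1/4)*s ≠ -22 → (2*n = -10 ∧ s ≤ -5)
Before n := 3*s - 2*n + 8: (13/4)*s ≠ 2*n - 30 → (6*s = 4*n - 26 ∧ s ≤ -5)
Before s := n + 4: (5/4)*n ≠ -43 → (2*n = -50 ∧ n ≤ -9)
Before s := n: (5/4)*n ≠ -43 → (2*n = -50 ∧ n ≤ -9)
Answer: WP = (5/4)*n ≠ -43 → (2*n = -50 ∧ n ≤ -9)


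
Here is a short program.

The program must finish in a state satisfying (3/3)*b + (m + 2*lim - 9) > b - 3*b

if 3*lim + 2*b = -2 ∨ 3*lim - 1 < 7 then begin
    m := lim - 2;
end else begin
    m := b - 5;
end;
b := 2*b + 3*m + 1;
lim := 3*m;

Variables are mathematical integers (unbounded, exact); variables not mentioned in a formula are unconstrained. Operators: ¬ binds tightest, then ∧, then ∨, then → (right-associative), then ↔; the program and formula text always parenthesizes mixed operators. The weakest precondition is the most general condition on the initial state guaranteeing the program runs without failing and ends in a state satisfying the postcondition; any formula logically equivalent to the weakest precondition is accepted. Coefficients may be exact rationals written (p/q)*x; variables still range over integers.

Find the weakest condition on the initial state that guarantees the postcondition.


Working backward. After the program, the postcondition (3/3)*b + (m + 2*lim - 9) > b - 3*b must hold; in canonical form it is 3*b + 2*lim + m > 9.
Before lim := 3*m: 3*b + 7*m > 9
Before b := 2*b + 3*m + 1: 6*b + 16*m > 6
Then branch requires 6*b + 16*lim > 38; else branch requires 22*b > 86.
Before the if: ((2*b + 3*lim = -2 ∨ 3*lim < 8) → 6*b + 16*lim > 38) ∧ ((¬(2*b + 3*lim = -2 ∨ 3*lim < 8)) → 22*b > 86)
Answer: WP = ((2*b + 3*lim = -2 ∨ 3*lim < 8) → 6*b + 16*lim > 38) ∧ ((¬(2*b + 3*lim = -2 ∨ 3*lim < 8)) → 22*b > 86)


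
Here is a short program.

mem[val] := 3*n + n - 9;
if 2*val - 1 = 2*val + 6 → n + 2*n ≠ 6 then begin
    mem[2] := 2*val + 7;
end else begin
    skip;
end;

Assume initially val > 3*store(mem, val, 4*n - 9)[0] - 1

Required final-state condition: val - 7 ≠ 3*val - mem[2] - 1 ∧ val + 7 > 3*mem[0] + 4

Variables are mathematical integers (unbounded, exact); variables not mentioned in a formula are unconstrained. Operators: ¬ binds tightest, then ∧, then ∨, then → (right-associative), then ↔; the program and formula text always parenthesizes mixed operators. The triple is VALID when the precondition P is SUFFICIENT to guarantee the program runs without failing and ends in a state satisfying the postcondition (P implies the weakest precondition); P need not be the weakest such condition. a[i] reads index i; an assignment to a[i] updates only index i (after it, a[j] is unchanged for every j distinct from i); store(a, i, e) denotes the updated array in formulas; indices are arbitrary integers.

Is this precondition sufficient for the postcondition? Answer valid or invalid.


Working backward. After the program, the postcondition val - 7 ≠ 3*val - mem[2] - 1 ∧ val + 7 > 3*mem[0] + 4 must hold; in canonical form it is mem[2] ≠ 2*val + 6 ∧ val > 3*mem[0] - 3.
Then branch requires val > 3*mem[0] - 3; else branch requires mem[2] ≠ 2*val + 6 ∧ val > 3*mem[0] - 3.
Before the if: val > 3*mem[0] - 3
Before mem[val] := 3*n + n - 9: val > 3*store(mem, val, 4*n - 9)[0] - 3
The weakest precondition is val > 3*store(mem, val, 4*n - 9)[0] - 3.
Check whether val > 3*store(mem, val, 4*n - 9)[0] - 1 implies it.
Every state satisfying the precondition satisfies the weakest precondition: the implication holds.
Answer: valid


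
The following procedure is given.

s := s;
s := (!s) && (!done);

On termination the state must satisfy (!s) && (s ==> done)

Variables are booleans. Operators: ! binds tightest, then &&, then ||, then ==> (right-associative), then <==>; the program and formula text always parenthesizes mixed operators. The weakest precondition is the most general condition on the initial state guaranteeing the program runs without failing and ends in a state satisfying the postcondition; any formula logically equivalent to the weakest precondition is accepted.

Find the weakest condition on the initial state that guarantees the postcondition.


Working backward. After the program, (!s) && (s ==> done) must hold.
Before s := (!s) && (!done): (!((!s) && (!done))) && (((!s) && (!done)) ==> done)
Before s := s: (!((!s) && (!done))) && (((!s) && (!done)) ==> done)
Answer: WP = (!((!s) && (!done))) && (((!s) && (!done)) ==> done)


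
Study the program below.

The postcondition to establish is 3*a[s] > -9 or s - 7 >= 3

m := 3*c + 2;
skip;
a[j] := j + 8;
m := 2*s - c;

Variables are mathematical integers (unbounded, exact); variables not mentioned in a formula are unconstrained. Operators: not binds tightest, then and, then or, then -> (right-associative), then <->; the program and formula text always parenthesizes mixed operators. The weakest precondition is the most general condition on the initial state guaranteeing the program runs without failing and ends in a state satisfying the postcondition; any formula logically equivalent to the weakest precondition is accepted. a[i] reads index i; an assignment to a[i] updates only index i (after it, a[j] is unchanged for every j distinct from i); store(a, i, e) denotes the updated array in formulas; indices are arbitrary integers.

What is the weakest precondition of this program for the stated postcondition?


Working backward. After the program, the postcondition 3*a[s] > -9 or s - 7 >= 3 must hold; in canonical form it is 3*a[s] > -9 or s >= 10.
Before m := 2*s - c: 3*a[s] > -9 or s >= 10
Before a[j] := j + 8: 3*store(a, j, j + 8)[s] > -9 or s >= 10
Before skip: 3*store(a, j, j + 8)[s] > -9 or s >= 10
Before m := 3*c + 2: 3*store(a, j, j + 8)[s] > -9 or s >= 10
Answer: WP = 3*store(a, j, j + 8)[s] > -9 or s >= 10


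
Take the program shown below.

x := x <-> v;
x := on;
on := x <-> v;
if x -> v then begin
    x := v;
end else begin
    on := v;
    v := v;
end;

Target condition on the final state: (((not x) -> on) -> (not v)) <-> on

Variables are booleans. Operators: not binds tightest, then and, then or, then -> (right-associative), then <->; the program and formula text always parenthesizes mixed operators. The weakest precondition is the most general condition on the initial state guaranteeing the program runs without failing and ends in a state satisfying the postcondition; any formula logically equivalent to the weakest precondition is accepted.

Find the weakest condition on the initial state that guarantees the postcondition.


Working backward. After the program, (((not x) -> on) -> (not v)) <-> on must hold.
Then branch requires (((not v) -> on) -> (not v)) <-> on; else branch requires (((not x) -> v) -> (not v)) <-> v.
Before the if: ((x -> v) -> ((((not v) -> on) -> (not v)) <-> on)) and ((not (x -> v)) -> ((((not x) -> v) -> (not v)) <-> v))
Before on := x <-> v: ((x -> v) -> ((((not v) -> (x <-> v)) -> (not v)) <-> (x <-> v))) and ((not (x -> v)) -> ((((not x) -> v) -> (not v)) <-> v))
Before x := on: ((on -> v) -> ((((not v) -> (on <-> v)) -> (not v)) <-> (on <-> v))) and ((not (on -> v)) -> ((((not on) -> v) -> (not v)) <-> v))
Before x := x <-> v: ((on -> v) -> ((((not v) -> (on <-> v)) -> (not v)) <-> (on <-> v))) and ((not (on -> v)) -> ((((not on) -> v) -> (not v)) <-> v))
Answer: WP = ((on -> v) -> ((((not v) -> (on <-> v)) -> (not v)) <-> (on <-> v))) and ((not (on -> v)) -> ((((not on) -> v) -> (not v)) <-> v))


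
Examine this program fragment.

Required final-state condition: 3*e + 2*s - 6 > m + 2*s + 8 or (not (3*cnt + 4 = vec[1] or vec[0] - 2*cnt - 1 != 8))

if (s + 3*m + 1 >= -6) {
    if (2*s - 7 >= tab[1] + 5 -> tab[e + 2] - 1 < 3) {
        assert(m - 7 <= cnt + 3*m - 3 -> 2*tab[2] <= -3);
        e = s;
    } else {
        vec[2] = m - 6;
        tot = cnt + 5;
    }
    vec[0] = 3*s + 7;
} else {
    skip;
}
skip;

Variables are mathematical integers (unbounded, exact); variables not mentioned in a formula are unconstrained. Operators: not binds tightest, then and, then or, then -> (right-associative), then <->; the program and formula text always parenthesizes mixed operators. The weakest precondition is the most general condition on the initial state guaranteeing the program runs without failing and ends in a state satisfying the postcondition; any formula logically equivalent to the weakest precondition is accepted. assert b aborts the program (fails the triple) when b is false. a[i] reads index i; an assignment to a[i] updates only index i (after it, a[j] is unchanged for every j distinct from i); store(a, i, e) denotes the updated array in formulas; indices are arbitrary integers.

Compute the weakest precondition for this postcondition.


Working backward. After the program, the postcondition 3*e + 2*s - 6 > m + 2*s + 8 or (not (3*cnt + 4 = vec[1] or vec[0] - 2*cnt - 1 != 8)) must hold; in canonical form it is 3*e > m + 14 or (not (3*cnt = vec[1] - 4 or vec[0] != 2*cnt + 9)).
Before skip: 3*e > m + 14 or (not (3*cnt = vec[1] - 4 or vec[0] != 2*cnt + 9))
Then branch requires ((2*s >= tab[1] + 12 -> tab[e + 2] < 4) -> ((cnt + 2*m >= -4 -> 2*tab[2] <= -3) and (3*s > m + 14 or (not (3*cnt = vec[1] - 4 or 3*s != 2*cnt + 2))))) and ((not (2*s >= tab[1] + 12 -> tab[e + 2] < 4)) -> (3*e > m + 14 or (not (3*cnt = vec[1] - 4 or 3*s != 2*cnt + 2)))); else branch requires 3*e > m + 14 or (not (3*cnt = vec[1] - 4 or vec[0] != 2*cnt + 9)).
Before the if: (3*m + s >= -7 -> (((2*s >= tab[1] + 12 -> tab[e + 2] < 4) -> ((cnt + 2*m >= -4 -> 2*tab[2] <= -3) and (3*s > m + 14 or (not (3*cnt = vec[1] - 4 or 3*s != 2*cnt + 2))))) and ((not (2*s >= tab[1] + 12 -> tab[e + 2] < 4)) -> (3*e > m + 14 or (not (3*cnt = vec[1] - 4 or 3*s != 2*cnt + 2)))))) and ((not (3*m + s >= -7)) -> (3*e > m + 14 or (not (3*cnt = vec[1] - 4 or vec[0] != 2*cnt + 9))))
Answer: WP = (3*m + s >= -7 -> (((2*s >= tab[1] + 12 -> tab[e + 2] < 4) -> ((cnt + 2*m >= -4 -> 2*tab[2] <= -3) and (3*s > m + 14 or (not (3*cnt = vec[1] - 4 or 3*s != 2*cnt + 2))))) and ((not (2*s >= tab[1] + 12 -> tab[e + 2] < 4)) -> (3*e > m + 14 or (not (3*cnt = vec[1] - 4 or 3*s != 2*cnt + 2)))))) and ((not (3*m + s >= -7)) -> (3*e > m + 14 or (not (3*cnt = vec[1] - 4 or vec[0] != 2*cnt + 9))))


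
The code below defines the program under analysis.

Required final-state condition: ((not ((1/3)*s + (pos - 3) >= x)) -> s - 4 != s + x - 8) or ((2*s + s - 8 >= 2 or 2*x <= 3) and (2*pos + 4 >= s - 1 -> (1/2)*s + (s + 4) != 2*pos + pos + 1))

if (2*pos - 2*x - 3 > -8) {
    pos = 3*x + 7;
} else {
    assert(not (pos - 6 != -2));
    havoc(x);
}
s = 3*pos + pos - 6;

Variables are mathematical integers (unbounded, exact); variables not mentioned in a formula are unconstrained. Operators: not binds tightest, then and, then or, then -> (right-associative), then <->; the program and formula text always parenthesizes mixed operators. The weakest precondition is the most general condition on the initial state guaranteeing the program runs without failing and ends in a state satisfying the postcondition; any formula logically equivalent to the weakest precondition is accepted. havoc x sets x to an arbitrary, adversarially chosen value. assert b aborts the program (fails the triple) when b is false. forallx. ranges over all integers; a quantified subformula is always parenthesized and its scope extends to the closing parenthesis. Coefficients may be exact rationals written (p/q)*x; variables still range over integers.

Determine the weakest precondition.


Working backward. After the program, the postcondition ((not ((1/3)*s + (pos - 3) >= x)) -> s - 4 != s + x - 8) or ((2*s + s - 8 >= 2 or 2*x <= 3) and (2*pos + 4 >= s - 1 -> (1/2)*s + (s + 4) != 2*pos + pos + 1)) must hold; in canonical form it is ((not (pos + (1/3)*s >= x + 3)) -> x != 4) or ((3*s >= 10 or 2*x <= 3) and (2*pos >= s - 5 -> (3/2)*s != 3*pos - 3)).
Before s := 3*pos + pos - 6: ((not ((7/3)*pos >= x + 5)) -> x != 4) or ((12*pos >= 28 or 2*x <= 3) and (2*pos <= 11 -> 3*pos != 6))
Then branch requires ((not (6*x >= -34/3)) -> x != 4) or ((36*x >= -56 or 2*x <= 3) and (6*x <= -3 -> 9*x != -15)); else branch requires (not (pos != 4)) and (forall x_1. (((not ((7/3)*pos >= x_1 + 5)) -> x_1 != 4) or ((12*pos >= 28 or 2*x_1 <= 3) and (2*pos <= 11 -> 3*pos != 6)))).
Before the if: (2*pos > 2*x - 5 -> (((not (6*x >= -34/3)) -> x != 4) or ((36*x >= -56 or 2*x <= 3) and (6*x <= -3 -> 9*x != -15)))) and ((not (2*pos > 2*x - 5)) -> ((not (pos != 4)) and (forall x_1. (((not ((7/3)*pos >= x_1 + 5)) -> x_1 != 4) or ((12*pos >= 28 or 2*x_1 <= 3) and (2*pos <= 11 -> 3*pos != 6))))))
Answer: WP = (2*pos > 2*x - 5 -> (((not (6*x >= -34/3)) -> x != 4) or ((36*x >= -56 or 2*x <= 3) and (6*x <= -3 -> 9*x != -15)))) and ((not (2*pos > 2*x - 5)) -> ((not (pos != 4)) and (forall x_1. (((not ((7/3)*pos >= x_1 + 5)) -> x_1 != 4) or ((12*pos >= 28 or 2*x_1 <= 3) and (2*pos <= 11 -> 3*pos != 6))))))


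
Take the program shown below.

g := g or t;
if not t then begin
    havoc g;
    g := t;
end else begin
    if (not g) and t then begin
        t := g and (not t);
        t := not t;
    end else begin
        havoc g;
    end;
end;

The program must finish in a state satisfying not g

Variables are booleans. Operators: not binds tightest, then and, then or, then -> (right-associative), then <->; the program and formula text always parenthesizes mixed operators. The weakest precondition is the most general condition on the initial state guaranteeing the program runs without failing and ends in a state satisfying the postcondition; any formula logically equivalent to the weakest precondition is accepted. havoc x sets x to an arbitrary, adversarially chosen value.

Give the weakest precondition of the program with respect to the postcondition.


Working backward. After the program, not g must hold.
Then branch requires not t; else branch requires (((not g) and t) -> (not g)) and (not g) and t.
Before the if: t -> ((((not g) and t) -> (not g)) and (not g) and t)
Before g := g or t: t -> ((((not (g or t)) and t) -> (not (g or t))) and (not (g or t)) and t)
Answer: WP = t -> ((((not (g or t)) and t) -> (not (g or t))) and (not (g or t)) and t)


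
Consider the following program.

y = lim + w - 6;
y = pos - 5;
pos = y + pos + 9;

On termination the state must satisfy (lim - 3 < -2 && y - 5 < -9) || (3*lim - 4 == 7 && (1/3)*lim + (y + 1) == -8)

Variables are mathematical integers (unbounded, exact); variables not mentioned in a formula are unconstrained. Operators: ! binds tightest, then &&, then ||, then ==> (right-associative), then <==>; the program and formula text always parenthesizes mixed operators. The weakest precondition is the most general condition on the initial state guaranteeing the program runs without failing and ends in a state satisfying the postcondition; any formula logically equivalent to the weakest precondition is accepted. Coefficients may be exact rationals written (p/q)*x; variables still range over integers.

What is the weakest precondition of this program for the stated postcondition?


Working backward. After the program, the postcondition (lim - 3 < -2 && y - 5 < -9) || (3*lim - 4 == 7 && (1/3)*lim + (y + 1) == -8) must hold; in canonical form it is (lim < 1 && y < -4) || (3*lim == 11 && (1/3)*lim + y == -9).
Before pos := y + pos + 9: (lim < 1 && y < -4) || (3*lim == 11 && (1/3)*lim + y == -9)
Before y := pos - 5: (lim < 1 && pos < 1) || (3*lim == 11 && (1/3)*lim + pos == -4)
Before y := lim + w - 6: (lim < 1 && pos < 1) || (3*lim == 11 && (1/3)*lim + pos == -4)
Answer: WP = (lim < 1 && pos < 1) || (3*lim == 11 && (1/3)*lim + pos == -4)


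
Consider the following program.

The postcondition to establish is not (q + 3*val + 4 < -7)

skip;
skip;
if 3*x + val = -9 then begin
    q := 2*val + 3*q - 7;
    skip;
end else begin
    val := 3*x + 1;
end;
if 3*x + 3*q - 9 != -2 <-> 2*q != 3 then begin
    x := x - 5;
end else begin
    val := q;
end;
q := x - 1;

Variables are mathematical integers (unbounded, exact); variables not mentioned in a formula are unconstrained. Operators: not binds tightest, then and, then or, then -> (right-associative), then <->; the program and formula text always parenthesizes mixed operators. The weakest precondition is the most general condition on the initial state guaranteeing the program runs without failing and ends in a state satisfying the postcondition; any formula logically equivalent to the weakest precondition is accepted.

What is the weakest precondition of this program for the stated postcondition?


Working backward. After the program, the postcondition not (q + 3*val + 4 < -7) must hold; in canonical form it is not (q + 3*val < -11).
Before q := x - 1: not (3*val + x < -10)
Then branch requires not (3*val + x < -5); else branch requires not (3*q + x < -10).
Before the if: ((3*q + 3*x != 7 <-> 2*q != 3) -> (not (3*val + x < -5))) and ((not (3*q + 3*x != 7 <-> 2*q != 3)) -> (not (3*q + x < -10)))
Then branch requires ((9*q + 6*val + 3*x != 28 <-> 6*q + 4*val != 17) -> (not (3*val + x < -5))) and ((not (9*q + 6*val + 3*x != 28 <-> 6*q + 4*val != 17)) -> (not (9*q + 6*val + x < 11))); else branch requires ((3*q + 3*x != 7 <-> 2*q != 3) -> (not (10*x < -8))) and ((not (3*q + 3*x != 7 <-> 2*q != 3)) -> (not (3*q + x < -10))).
Before the if: (val + 3*x = -9 -> (((9*q + 6*val + 3*x != 28 <-> 6*q + 4*val != 17) -> (not (3*val + x < -5))) and ((not (9*q + 6*val + 3*x != 28 <-> 6*q + 4*val != 17)) -> (not (9*q + 6*val + x < 11))))) and ((not (val + 3*x = -9)) -> (((3*q + 3*x != 7 <-> 2*q != 3) -> (not (10*x < -8))) and ((not (3*q + 3*x != 7 <-> 2*q != 3)) -> (not (3*q + x < -10)))))
Before skip: (val + 3*x = -9 -> (((9*q + 6*val + 3*x != 28 <-> 6*q + 4*val != 17) -> (not (3*val + x < -5))) and ((not (9*q + 6*val + 3*x != 28 <-> 6*q + 4*val != 17)) -> (not (9*q + 6*val + x < 11))))) and ((not (val + 3*x = -9)) -> (((3*q + 3*x != 7 <-> 2*q != 3) -> (not (10*x < -8))) and ((not (3*q + 3*x != 7 <-> 2*q != 3)) -> (not (3*q + x < -10)))))
Before skip: (val + 3*x = -9 -> (((9*q + 6*val + 3*x != 28 <-> 6*q + 4*val != 17) -> (not (3*val + x < -5))) and ((not (9*q + 6*val + 3*x != 28 <-> 6*q + 4*val != 17)) -> (not (9*q + 6*val + x < 11))))) and ((not (val + 3*x = -9)) -> (((3*q + 3*x != 7 <-> 2*q != 3) -> (not (10*x < -8))) and ((not (3*q + 3*x != 7 <-> 2*q != 3)) -> (not (3*q + x < -10)))))
Answer: WP = (val + 3*x = -9 -> (((9*q + 6*val + 3*x != 28 <-> 6*q + 4*val != 17) -> (not (3*val + x < -5))) and ((not (9*q + 6*val + 3*x != 28 <-> 6*q + 4*val != 17)) -> (not (9*q + 6*val + x < 11))))) and ((not (val + 3*x = -9)) -> (((3*q + 3*x != 7 <-> 2*q != 3) -> (not (10*x < -8))) and ((not (3*q + 3*x != 7 <-> 2*q != 3)) -> (not (3*q + x < -10)))))


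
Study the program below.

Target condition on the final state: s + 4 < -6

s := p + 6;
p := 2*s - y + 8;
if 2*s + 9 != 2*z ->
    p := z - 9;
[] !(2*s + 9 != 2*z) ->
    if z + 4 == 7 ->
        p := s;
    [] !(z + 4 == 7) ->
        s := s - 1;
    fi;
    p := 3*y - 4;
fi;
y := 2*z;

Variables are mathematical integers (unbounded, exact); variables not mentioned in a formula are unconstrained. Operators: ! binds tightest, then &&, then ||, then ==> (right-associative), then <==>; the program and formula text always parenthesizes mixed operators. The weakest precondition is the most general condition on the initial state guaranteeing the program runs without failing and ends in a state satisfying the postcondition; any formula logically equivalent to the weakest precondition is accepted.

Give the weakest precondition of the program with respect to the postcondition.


Working backward. After the program, the postcondition s + 4 < -6 must hold; in canonical form it is s < -10.
Before y := 2*z: s < -10
Then branch requires s < -10; else branch requires (z == 3 ==> s < -10) && ((!(z == 3)) ==> s < -9).
Before the if: (2*s != 2*z - 9 ==> s < -10) && ((!(2*s != 2*z - 9)) ==> ((z == 3 ==> s < -10) && ((!(z == 3)) ==> s < -9)))
Before p := 2*s - y + 8: (2*s != 2*z - 9 ==> s < -10) && ((!(2*s != 2*z - 9)) ==> ((z == 3 ==> s < -10) && ((!(z == 3)) ==> s < -9)))
Before s := p + 6: (2*p != 2*z - 21 ==> p < -16) && ((!(2*p != 2*z - 21)) ==> ((z == 3 ==> p < -16) && ((!(z == 3)) ==> p < -15)))
Answer: WP = (2*p != 2*z - 21 ==> p < -16) && ((!(2*p != 2*z - 21)) ==> ((z == 3 ==> p < -16) && ((!(z == 3)) ==> p < -15)))


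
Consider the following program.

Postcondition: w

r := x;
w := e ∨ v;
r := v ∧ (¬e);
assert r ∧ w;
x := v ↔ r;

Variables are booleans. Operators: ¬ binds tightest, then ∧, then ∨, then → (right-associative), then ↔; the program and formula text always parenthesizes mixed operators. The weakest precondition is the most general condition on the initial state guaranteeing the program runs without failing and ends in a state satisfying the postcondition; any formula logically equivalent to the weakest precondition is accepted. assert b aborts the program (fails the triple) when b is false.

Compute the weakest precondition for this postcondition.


Working backward. After the program, w must hold.
Before x := v ↔ r: w
Before assert r ∧ w: r ∧ w
Before r := v ∧ (¬e): v ∧ (¬e) ∧ w
Before w := e ∨ v: v ∧ (¬e) ∧ (e ∨ v)
Before r := x: v ∧ (¬e) ∧ (e ∨ v)
Answer: WP = v ∧ (¬e) ∧ (e ∨ v)


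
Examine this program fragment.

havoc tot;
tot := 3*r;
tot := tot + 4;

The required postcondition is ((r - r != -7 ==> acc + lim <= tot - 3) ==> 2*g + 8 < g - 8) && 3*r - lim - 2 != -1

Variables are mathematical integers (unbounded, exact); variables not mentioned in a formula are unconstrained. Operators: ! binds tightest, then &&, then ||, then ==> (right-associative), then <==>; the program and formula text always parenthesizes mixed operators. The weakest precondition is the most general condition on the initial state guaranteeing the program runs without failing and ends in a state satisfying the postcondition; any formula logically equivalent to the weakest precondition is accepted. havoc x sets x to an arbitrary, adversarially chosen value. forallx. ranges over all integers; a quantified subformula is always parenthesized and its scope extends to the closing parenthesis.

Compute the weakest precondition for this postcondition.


Working backward. After the program, the postcondition ((r - r != -7 ==> acc + lim <= tot - 3) ==> 2*g + 8 < g - 8) && 3*r - lim - 2 != -1 must hold; in canonical form it is (acc + lim <= tot - 3 ==> g < -16) && 3*r != lim + 1.
Before tot := tot + 4: (acc + lim <= tot + 1 ==> g < -16) && 3*r != lim + 1
Before tot := 3*r: (acc + lim <= 3*r + 1 ==> g < -16) && 3*r != lim + 1
Before havoc tot: (acc + lim <= 3*r + 1 ==> g < -16) && 3*r != lim + 1
Answer: WP = (acc + lim <= 3*r + 1 ==> g < -16) && 3*r != lim + 1
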